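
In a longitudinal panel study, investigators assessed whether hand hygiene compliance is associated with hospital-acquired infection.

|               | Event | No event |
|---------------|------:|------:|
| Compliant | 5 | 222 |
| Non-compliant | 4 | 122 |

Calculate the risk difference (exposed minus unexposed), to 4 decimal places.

Cells: a = 5, b = 222, c = 4, d = 122.
Risk in exposed = 5/227 = 0.022026; risk in unexposed = 4/126 = 0.031746.
Risk difference = 0.022026 − 0.031746 = -0.009720

-0.0097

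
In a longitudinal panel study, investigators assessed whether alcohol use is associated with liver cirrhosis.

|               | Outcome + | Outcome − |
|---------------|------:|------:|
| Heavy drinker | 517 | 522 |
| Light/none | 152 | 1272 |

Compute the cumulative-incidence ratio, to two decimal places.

4.66

Cells: a = 517, b = 522, c = 152, d = 1272.
Risk in exposed = 517/1039 = 0.49759; risk in unexposed = 152/1424 = 0.10674.
RR = 0.49759 / 0.10674 = 4.66167
The risk among the exposed is 4.66 times that among the unexposed.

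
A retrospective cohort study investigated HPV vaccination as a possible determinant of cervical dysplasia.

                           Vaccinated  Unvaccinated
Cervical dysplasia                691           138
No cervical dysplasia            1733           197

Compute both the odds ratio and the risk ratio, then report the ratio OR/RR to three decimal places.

0.823

Reading the table with exposure as columns: a = 691 (Vaccinated, case), b = 1733 (Vaccinated, non-case), c = 138 (Unvaccinated, case), d = 197.
OR = (691·197)/(1733·138) = 136127/239154 = 0.56920
Risk in exposed = 691/2424 = 0.28507; risk in unexposed = 138/335 = 0.41194; RR = 0.69201
OR/RR = 0.56920 / 0.69201 = 0.82254
The outcome is not rare, so the OR lies further from 1 than the RR.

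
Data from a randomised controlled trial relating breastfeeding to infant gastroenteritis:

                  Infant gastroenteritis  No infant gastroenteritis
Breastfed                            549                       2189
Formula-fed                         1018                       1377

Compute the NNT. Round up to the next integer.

5

Risk in treated group = 549/2738 = 0.20051; risk in control = 1018/2395 = 0.42505.
Absolute risk reduction = 0.42505 − 0.20051 = 0.22454
NNT = 1 / ARR = 1 / 0.22454 = 4.454 → round up → 5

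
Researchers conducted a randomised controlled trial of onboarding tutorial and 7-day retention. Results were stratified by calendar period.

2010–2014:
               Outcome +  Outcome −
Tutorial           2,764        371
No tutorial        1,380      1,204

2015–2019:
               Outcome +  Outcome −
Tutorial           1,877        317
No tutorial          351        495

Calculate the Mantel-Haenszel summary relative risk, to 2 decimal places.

1.75

RR_MH = Σ(aᵢ·n₀ᵢ/nᵢ) / Σ(cᵢ·n₁ᵢ/nᵢ), with n₁ᵢ = aᵢ+bᵢ (exposed), n₀ᵢ = cᵢ+dᵢ (unexposed), nᵢ = n₁ᵢ+n₀ᵢ.
Stratum 1 (2010–2014): n₁ = 3135, n₀ = 2584, n = 5719; a·n₀/n = 2764·2584/5719 = 1248.8505; c·n₁/n = 1380·3135/5719 = 756.4784
Stratum 2 (2015–2019): n₁ = 2194, n₀ = 846, n = 3040; a·n₀/n = 1877·846/3040 = 522.3493; c·n₁/n = 351·2194/3040 = 253.3204
RR_MH = (1248.8505 + 522.3493) / (756.4784 + 253.3204) = 1771.1998 / 1009.7988 = 1.75401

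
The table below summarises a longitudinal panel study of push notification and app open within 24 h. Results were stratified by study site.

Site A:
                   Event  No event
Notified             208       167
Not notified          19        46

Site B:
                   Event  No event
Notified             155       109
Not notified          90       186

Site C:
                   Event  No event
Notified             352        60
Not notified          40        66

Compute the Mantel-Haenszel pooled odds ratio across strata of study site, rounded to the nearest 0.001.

3.998

OR_MH = Σ(aᵢdᵢ/nᵢ) / Σ(bᵢcᵢ/nᵢ), where nᵢ is the stratum total.
Stratum 1 (Site A): n = 440; a·d/n = 208·46/440 = 21.7455; b·c/n = 167·19/440 = 7.2114
Stratum 2 (Site B): n = 540; a·d/n = 155·186/540 = 53.3889; b·c/n = 109·90/540 = 18.1667
Stratum 3 (Site C): n = 518; a·d/n = 352·66/518 = 44.8494; b·c/n = 60·40/518 = 4.6332
OR_MH = (21.7455 + 53.3889 + 44.8494) / (7.2114 + 18.1667 + 4.6332) = 119.9838 / 30.0112 = 3.99796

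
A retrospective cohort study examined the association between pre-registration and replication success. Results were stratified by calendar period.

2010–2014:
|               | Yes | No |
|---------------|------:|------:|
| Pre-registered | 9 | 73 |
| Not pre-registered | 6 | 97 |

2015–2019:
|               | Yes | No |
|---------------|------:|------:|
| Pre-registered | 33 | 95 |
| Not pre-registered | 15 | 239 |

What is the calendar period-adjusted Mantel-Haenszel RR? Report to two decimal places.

RR_MH = Σ(aᵢ·n₀ᵢ/nᵢ) / Σ(cᵢ·n₁ᵢ/nᵢ), with n₁ᵢ = aᵢ+bᵢ (exposed), n₀ᵢ = cᵢ+dᵢ (unexposed), nᵢ = n₁ᵢ+n₀ᵢ.
Stratum 1 (2010–2014): n₁ = 82, n₀ = 103, n = 185; a·n₀/n = 9·103/185 = 5.0108; c·n₁/n = 6·82/185 = 2.6595
Stratum 2 (2015–2019): n₁ = 128, n₀ = 254, n = 382; a·n₀/n = 33·254/382 = 21.9424; c·n₁/n = 15·128/382 = 5.0262
RR_MH = (5.0108 + 21.9424) / (2.6595 + 5.0262) = 26.9532 / 7.6856 = 3.50696

3.51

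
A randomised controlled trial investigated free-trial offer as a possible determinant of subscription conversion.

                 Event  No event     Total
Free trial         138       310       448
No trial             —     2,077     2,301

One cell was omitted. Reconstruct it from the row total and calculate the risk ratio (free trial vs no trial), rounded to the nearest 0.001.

The missing cell is in the unexposed row: 2301 − 2077 = 224.
So a = 138, b = 310, c = 224, d = 2077.
RR = [a/(a+b)] / [c/(c+d)] = (138/448) / (224/2301) = 0.30804/0.09735 = 3.16424

3.164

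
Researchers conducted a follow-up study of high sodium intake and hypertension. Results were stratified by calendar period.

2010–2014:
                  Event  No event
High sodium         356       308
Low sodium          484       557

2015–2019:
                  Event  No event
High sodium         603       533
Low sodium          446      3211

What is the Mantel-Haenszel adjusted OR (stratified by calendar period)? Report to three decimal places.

3.797

OR_MH = Σ(aᵢdᵢ/nᵢ) / Σ(bᵢcᵢ/nᵢ), where nᵢ is the stratum total.
Stratum 1 (2010–2014): n = 1705; a·d/n = 356·557/1705 = 116.3003; b·c/n = 308·484/1705 = 87.4323
Stratum 2 (2015–2019): n = 4793; a·d/n = 603·3211/4793 = 403.9710; b·c/n = 533·446/4793 = 49.5969
OR_MH = (116.3003 + 403.9710) / (87.4323 + 49.5969) = 520.2713 / 137.0292 = 3.79679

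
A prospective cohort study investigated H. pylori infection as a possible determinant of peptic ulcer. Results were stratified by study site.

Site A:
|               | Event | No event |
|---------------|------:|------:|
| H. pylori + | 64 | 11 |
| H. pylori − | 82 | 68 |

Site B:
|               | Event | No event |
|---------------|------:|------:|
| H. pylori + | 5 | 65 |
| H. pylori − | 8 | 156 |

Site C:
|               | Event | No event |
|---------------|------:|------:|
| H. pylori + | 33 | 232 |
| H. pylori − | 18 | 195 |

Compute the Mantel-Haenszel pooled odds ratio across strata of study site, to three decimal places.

2.414

OR_MH = Σ(aᵢdᵢ/nᵢ) / Σ(bᵢcᵢ/nᵢ), where nᵢ is the stratum total.
Stratum 1 (Site A): n = 225; a·d/n = 64·68/225 = 19.3422; b·c/n = 11·82/225 = 4.0089
Stratum 2 (Site B): n = 234; a·d/n = 5·156/234 = 3.3333; b·c/n = 65·8/234 = 2.2222
Stratum 3 (Site C): n = 478; a·d/n = 33·195/478 = 13.4623; b·c/n = 232·18/478 = 8.7364
OR_MH = (19.3422 + 3.3333 + 13.4623) / (4.0089 + 2.2222 + 8.7364) = 36.1379 / 14.9675 = 2.41442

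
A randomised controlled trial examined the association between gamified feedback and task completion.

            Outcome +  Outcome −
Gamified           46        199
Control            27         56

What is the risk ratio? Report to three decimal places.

Cells: a = 46, b = 199, c = 27, d = 56.
Risk in exposed = 46/245 = 0.18776; risk in unexposed = 27/83 = 0.32530.
RR = 0.18776 / 0.32530 = 0.57717
The risk is 42% lower among the exposed than among the unexposed.

0.577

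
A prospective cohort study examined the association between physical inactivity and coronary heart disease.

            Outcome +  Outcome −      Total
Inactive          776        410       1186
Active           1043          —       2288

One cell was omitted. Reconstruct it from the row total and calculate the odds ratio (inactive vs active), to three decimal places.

The missing cell is in the unexposed row: 2288 − 1043 = 1245.
So a = 776, b = 410, c = 1043, d = 1245.
OR = (a·d)/(b·c) = (776 × 1245) / (410 × 1043) = 966120 / 427630 = 2.25924

2.259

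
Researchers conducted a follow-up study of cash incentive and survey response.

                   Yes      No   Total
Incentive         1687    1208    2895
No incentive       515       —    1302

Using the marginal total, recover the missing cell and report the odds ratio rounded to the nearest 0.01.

2.13

The missing cell is in the unexposed row: 1302 − 515 = 787.
So a = 1687, b = 1208, c = 515, d = 787.
OR = (a·d)/(b·c) = (1687 × 787) / (1208 × 515) = 1327669 / 622120 = 2.13410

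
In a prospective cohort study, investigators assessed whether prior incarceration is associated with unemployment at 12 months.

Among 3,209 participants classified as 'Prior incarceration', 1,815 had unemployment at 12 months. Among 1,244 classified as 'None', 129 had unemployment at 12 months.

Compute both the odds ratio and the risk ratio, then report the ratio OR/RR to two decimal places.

2.06

From the description: a = 1815, b = 1394, c = 129, d = 1115.
OR = (1815·1115)/(1394·129) = 2023725/179826 = 11.25380
Risk in exposed = 1815/3209 = 0.56560; risk in unexposed = 129/1244 = 0.10370; RR = 5.45428
OR/RR = 11.25380 / 5.45428 = 2.06330
The outcome is not rare, so the OR lies further from 1 than the RR.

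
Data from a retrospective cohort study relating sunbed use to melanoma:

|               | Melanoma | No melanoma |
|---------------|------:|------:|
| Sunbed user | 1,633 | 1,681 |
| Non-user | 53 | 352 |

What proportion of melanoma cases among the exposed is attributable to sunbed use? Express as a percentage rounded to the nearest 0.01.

Cells: a = 1633, b = 1681, c = 53, d = 352.
Risk in exposed = 1633/3314 = 0.49276; risk in unexposed = 53/405 = 0.13086.
RR = 0.49276/0.13086 = 3.76541
AR% = (RR − 1)/RR × 100 = (3.76541 − 1)/3.76541 × 100 = 73.4425%

73.44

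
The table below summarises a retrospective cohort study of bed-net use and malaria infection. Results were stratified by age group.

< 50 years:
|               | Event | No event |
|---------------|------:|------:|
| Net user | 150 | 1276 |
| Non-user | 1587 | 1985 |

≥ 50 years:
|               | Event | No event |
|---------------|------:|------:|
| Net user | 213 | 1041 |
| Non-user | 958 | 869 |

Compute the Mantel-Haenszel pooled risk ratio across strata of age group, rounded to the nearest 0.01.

RR_MH = Σ(aᵢ·n₀ᵢ/nᵢ) / Σ(cᵢ·n₁ᵢ/nᵢ), with n₁ᵢ = aᵢ+bᵢ (exposed), n₀ᵢ = cᵢ+dᵢ (unexposed), nᵢ = n₁ᵢ+n₀ᵢ.
Stratum 1 (< 50 years): n₁ = 1426, n₀ = 3572, n = 4998; a·n₀/n = 150·3572/4998 = 107.2029; c·n₁/n = 1587·1426/4998 = 452.7935
Stratum 2 (≥ 50 years): n₁ = 1254, n₀ = 1827, n = 3081; a·n₀/n = 213·1827/3081 = 126.3067; c·n₁/n = 958·1254/3081 = 389.9163
RR_MH = (107.2029 + 126.3067) / (452.7935 + 389.9163) = 233.5096 / 842.7098 = 0.27709

0.28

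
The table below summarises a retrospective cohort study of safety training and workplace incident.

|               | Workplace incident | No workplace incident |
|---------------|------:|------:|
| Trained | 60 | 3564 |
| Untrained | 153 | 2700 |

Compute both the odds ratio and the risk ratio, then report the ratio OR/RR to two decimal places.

0.96

Cells: a = 60, b = 3564, c = 153, d = 2700.
OR = (60·2700)/(3564·153) = 162000/545292 = 0.29709
Risk in exposed = 60/3624 = 0.01656; risk in unexposed = 153/2853 = 0.05363; RR = 0.30873
OR/RR = 0.29709 / 0.30873 = 0.96230
The outcome is rare in both groups, so OR ≈ RR (ratio near 1).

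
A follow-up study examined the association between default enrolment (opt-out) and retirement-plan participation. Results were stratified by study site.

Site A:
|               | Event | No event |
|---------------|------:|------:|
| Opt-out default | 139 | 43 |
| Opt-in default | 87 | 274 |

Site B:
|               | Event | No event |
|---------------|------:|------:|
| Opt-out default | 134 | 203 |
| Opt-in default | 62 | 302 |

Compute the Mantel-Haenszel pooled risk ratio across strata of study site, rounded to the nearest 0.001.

2.747

RR_MH = Σ(aᵢ·n₀ᵢ/nᵢ) / Σ(cᵢ·n₁ᵢ/nᵢ), with n₁ᵢ = aᵢ+bᵢ (exposed), n₀ᵢ = cᵢ+dᵢ (unexposed), nᵢ = n₁ᵢ+n₀ᵢ.
Stratum 1 (Site A): n₁ = 182, n₀ = 361, n = 543; a·n₀/n = 139·361/543 = 92.4107; c·n₁/n = 87·182/543 = 29.1602
Stratum 2 (Site B): n₁ = 337, n₀ = 364, n = 701; a·n₀/n = 134·364/701 = 69.5806; c·n₁/n = 62·337/701 = 29.8060
RR_MH = (92.4107 + 69.5806) / (29.1602 + 29.8060) = 161.9913 / 58.9662 = 2.74719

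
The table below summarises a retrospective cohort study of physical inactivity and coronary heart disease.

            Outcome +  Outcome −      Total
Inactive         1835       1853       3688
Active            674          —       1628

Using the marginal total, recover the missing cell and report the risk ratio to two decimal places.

1.20

The missing cell is in the unexposed row: 1628 − 674 = 954.
So a = 1835, b = 1853, c = 674, d = 954.
RR = [a/(a+b)] / [c/(c+d)] = (1835/3688) / (674/1628) = 0.49756/0.41400 = 1.20182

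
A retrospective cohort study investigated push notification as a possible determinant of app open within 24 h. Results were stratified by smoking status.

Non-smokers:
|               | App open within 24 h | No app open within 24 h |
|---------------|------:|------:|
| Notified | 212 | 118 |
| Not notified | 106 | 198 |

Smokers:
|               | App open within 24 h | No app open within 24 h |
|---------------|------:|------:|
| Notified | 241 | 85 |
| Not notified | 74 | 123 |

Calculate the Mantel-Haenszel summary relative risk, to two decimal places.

RR_MH = Σ(aᵢ·n₀ᵢ/nᵢ) / Σ(cᵢ·n₁ᵢ/nᵢ), with n₁ᵢ = aᵢ+bᵢ (exposed), n₀ᵢ = cᵢ+dᵢ (unexposed), nᵢ = n₁ᵢ+n₀ᵢ.
Stratum 1 (Non-smokers): n₁ = 330, n₀ = 304, n = 634; a·n₀/n = 212·304/634 = 101.6530; c·n₁/n = 106·330/634 = 55.1735
Stratum 2 (Smokers): n₁ = 326, n₀ = 197, n = 523; a·n₀/n = 241·197/523 = 90.7782; c·n₁/n = 74·326/523 = 46.1262
RR_MH = (101.6530 + 90.7782) / (55.1735 + 46.1262) = 192.4312 / 101.2997 = 1.89962

1.90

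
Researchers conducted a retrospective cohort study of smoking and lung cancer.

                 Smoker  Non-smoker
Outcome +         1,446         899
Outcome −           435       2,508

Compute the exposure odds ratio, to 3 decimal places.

Reading the table with exposure as columns: a = 1446 (Smoker, case), b = 435 (Smoker, non-case), c = 899 (Non-smoker, case), d = 2508.
OR = (a·d)/(b·c) = (1446 × 2508) / (435 × 899) = 3626568 / 391065 = 9.27357
The odds of lung cancer are about 9.27 times as high in the smoker group.

9.274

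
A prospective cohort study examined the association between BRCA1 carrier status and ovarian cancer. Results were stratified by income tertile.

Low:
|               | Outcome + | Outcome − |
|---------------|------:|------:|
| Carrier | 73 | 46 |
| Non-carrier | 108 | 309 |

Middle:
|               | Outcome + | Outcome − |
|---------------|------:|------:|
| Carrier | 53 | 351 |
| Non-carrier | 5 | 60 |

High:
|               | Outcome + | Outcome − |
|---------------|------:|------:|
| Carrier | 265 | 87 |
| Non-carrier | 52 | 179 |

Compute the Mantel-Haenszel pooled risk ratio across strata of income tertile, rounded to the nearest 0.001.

2.834

RR_MH = Σ(aᵢ·n₀ᵢ/nᵢ) / Σ(cᵢ·n₁ᵢ/nᵢ), with n₁ᵢ = aᵢ+bᵢ (exposed), n₀ᵢ = cᵢ+dᵢ (unexposed), nᵢ = n₁ᵢ+n₀ᵢ.
Stratum 1 (Low): n₁ = 119, n₀ = 417, n = 536; a·n₀/n = 73·417/536 = 56.7929; c·n₁/n = 108·119/536 = 23.9776
Stratum 2 (Middle): n₁ = 404, n₀ = 65, n = 469; a·n₀/n = 53·65/469 = 7.3454; c·n₁/n = 5·404/469 = 4.3070
Stratum 3 (High): n₁ = 352, n₀ = 231, n = 583; a·n₀/n = 265·231/583 = 105.0000; c·n₁/n = 52·352/583 = 31.3962
RR_MH = (56.7929 + 7.3454 + 105.0000) / (23.9776 + 4.3070 + 31.3962) = 169.1383 / 59.6809 = 2.83405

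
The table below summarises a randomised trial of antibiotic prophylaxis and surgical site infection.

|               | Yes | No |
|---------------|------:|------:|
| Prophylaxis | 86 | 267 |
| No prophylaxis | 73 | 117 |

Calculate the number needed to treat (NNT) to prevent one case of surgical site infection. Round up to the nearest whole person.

8

Risk in treated group = 86/353 = 0.24363; risk in control = 73/190 = 0.38421.
Absolute risk reduction = 0.38421 − 0.24363 = 0.14058
NNT = 1 / ARR = 1 / 0.14058 = 7.113 → round up → 8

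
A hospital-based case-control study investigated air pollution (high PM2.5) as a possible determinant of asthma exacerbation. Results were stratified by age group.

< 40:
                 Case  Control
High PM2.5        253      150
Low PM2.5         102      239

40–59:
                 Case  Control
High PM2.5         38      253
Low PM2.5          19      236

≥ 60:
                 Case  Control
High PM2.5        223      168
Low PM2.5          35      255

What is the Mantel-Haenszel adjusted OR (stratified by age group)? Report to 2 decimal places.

4.77

OR_MH = Σ(aᵢdᵢ/nᵢ) / Σ(bᵢcᵢ/nᵢ), where nᵢ is the stratum total.
Stratum 1 (< 40): n = 744; a·d/n = 253·239/744 = 81.2728; b·c/n = 150·102/744 = 20.5645
Stratum 2 (40–59): n = 546; a·d/n = 38·236/546 = 16.4249; b·c/n = 253·19/546 = 8.8040
Stratum 3 (≥ 60): n = 681; a·d/n = 223·255/681 = 83.5022; b·c/n = 168·35/681 = 8.6344
OR_MH = (81.2728 + 16.4249 + 83.5022) / (20.5645 + 8.8040 + 8.6344) = 181.2000 / 38.0029 = 4.76806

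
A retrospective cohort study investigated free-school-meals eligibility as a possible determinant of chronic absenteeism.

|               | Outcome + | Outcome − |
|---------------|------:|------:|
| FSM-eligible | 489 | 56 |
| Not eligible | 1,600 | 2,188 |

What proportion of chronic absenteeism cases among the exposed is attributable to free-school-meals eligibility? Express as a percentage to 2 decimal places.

Cells: a = 489, b = 56, c = 1600, d = 2188.
Risk in exposed = 489/545 = 0.89725; risk in unexposed = 1600/3788 = 0.42239.
RR = 0.89725/0.42239 = 2.12423
AR% = (RR − 1)/RR × 100 = (2.12423 − 1)/2.12423 × 100 = 52.9242%

52.92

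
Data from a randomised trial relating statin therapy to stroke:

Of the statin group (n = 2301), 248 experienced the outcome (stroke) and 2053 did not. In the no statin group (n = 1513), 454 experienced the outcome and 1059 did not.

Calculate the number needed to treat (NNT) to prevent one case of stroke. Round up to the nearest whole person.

6

Risk in treated group = 248/2301 = 0.10778; risk in control = 454/1513 = 0.30007.
Absolute risk reduction = 0.30007 − 0.10778 = 0.19229
NNT = 1 / ARR = 1 / 0.19229 = 5.201 → round up → 6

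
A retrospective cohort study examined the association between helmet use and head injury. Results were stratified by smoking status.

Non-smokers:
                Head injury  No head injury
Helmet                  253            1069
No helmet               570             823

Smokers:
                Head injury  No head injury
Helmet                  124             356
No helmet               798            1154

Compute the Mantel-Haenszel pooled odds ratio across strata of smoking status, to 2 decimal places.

OR_MH = Σ(aᵢdᵢ/nᵢ) / Σ(bᵢcᵢ/nᵢ), where nᵢ is the stratum total.
Stratum 1 (Non-smokers): n = 2715; a·d/n = 253·823/2715 = 76.6921; b·c/n = 1069·570/2715 = 224.4309
Stratum 2 (Smokers): n = 2432; a·d/n = 124·1154/2432 = 58.8388; b·c/n = 356·798/2432 = 116.8125
OR_MH = (76.6921 + 58.8388) / (224.4309 + 116.8125) = 135.5309 / 341.2434 = 0.39717

0.40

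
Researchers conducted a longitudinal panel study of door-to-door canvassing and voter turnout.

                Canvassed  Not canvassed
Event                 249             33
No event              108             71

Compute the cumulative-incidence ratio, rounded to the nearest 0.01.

Reading the table with exposure as columns: a = 249 (Canvassed, case), b = 108 (Canvassed, non-case), c = 33 (Not canvassed, case), d = 71.
Risk in exposed = 249/357 = 0.69748; risk in unexposed = 33/104 = 0.31731.
RR = 0.69748 / 0.31731 = 2.19812
The risk among the exposed is 2.20 times that among the unexposed.

2.20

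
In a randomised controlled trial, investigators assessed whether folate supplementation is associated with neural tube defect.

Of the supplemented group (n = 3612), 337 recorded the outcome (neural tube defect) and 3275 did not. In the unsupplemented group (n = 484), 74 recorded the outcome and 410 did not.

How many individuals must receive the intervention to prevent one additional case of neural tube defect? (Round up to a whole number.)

Risk in treated group = 337/3612 = 0.09330; risk in control = 74/484 = 0.15289.
Absolute risk reduction = 0.15289 − 0.09330 = 0.05959
NNT = 1 / ARR = 1 / 0.05959 = 16.781 → round up → 17

17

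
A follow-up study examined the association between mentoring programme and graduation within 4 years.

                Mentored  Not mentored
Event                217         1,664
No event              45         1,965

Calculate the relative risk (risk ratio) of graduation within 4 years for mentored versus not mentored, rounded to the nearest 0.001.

Reading the table with exposure as columns: a = 217 (Mentored, case), b = 45 (Mentored, non-case), c = 1664 (Not mentored, case), d = 1965.
Risk in exposed = 217/262 = 0.82824; risk in unexposed = 1664/3629 = 0.45853.
RR = 0.82824 / 0.45853 = 1.80631
The risk among the exposed is 1.81 times that among the unexposed.

1.806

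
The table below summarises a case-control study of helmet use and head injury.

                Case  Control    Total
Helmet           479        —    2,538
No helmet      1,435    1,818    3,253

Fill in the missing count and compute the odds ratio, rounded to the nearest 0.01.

0.29

The missing cell is in the exposed row: 2538 − 479 = 2059.
So a = 479, b = 2059, c = 1435, d = 1818.
OR = (a·d)/(b·c) = (479 × 1818) / (2059 × 1435) = 870822 / 2954665 = 0.29473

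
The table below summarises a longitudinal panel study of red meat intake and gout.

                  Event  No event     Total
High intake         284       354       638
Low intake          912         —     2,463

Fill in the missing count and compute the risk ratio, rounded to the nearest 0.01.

The missing cell is in the unexposed row: 2463 − 912 = 1551.
So a = 284, b = 354, c = 912, d = 1551.
RR = [a/(a+b)] / [c/(c+d)] = (284/638) / (912/2463) = 0.44514/0.37028 = 1.20217

1.20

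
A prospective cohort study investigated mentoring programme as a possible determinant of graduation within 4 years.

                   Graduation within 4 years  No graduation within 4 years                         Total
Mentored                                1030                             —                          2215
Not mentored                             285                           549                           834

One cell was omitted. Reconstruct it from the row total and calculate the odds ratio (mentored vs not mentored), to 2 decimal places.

1.67

The missing cell is in the exposed row: 2215 − 1030 = 1185.
So a = 1030, b = 1185, c = 285, d = 549.
OR = (a·d)/(b·c) = (1030 × 549) / (1185 × 285) = 565470 / 337725 = 1.67435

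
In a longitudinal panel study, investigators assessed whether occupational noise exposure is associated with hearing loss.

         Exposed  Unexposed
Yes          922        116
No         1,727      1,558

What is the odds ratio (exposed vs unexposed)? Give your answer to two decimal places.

Reading the table with exposure as columns: a = 922 (Exposed, case), b = 1727 (Exposed, non-case), c = 116 (Unexposed, case), d = 1558.
OR = (a·d)/(b·c) = (922 × 1558) / (1727 × 116) = 1436476 / 200332 = 7.17048
The odds of hearing loss are about 7.17 times as high in the exposed group.

7.17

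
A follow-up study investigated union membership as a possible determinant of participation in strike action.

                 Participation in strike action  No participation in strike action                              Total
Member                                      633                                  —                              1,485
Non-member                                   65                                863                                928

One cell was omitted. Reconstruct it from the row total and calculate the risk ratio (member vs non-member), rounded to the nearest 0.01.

6.09

The missing cell is in the exposed row: 1485 − 633 = 852.
So a = 633, b = 852, c = 65, d = 863.
RR = [a/(a+b)] / [c/(c+d)] = (633/1485) / (65/928) = 0.42626/0.07004 = 6.08572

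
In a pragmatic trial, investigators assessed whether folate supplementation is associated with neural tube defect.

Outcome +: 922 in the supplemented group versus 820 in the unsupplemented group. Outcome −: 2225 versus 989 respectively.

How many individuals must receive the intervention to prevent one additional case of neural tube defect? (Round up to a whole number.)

Risk in treated group = 922/3147 = 0.29298; risk in control = 820/1809 = 0.45329.
Absolute risk reduction = 0.45329 − 0.29298 = 0.16031
NNT = 1 / ARR = 1 / 0.16031 = 6.238 → round up → 7

7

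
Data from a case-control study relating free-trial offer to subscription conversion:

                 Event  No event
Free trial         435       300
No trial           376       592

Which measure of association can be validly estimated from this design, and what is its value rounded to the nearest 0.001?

2.283

Cells: a = 435, b = 300, c = 376, d = 592.
This is a case-control study: participants were sampled on outcome status, so risks in the source population cannot be estimated directly — relative risk is not valid here. The odds ratio is the appropriate measure.
OR = (a·d)/(b·c) = (435 × 592) / (300 × 376) = 257520 / 112800 = 2.28298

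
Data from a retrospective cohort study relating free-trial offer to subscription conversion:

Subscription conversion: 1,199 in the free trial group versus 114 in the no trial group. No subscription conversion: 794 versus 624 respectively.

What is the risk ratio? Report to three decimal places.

From the description: a = 1199, b = 794, c = 114, d = 624.
Risk in exposed = 1199/1993 = 0.60161; risk in unexposed = 114/738 = 0.15447.
RR = 0.60161 / 0.15447 = 3.89460
The risk among the exposed is 3.89 times that among the unexposed.

3.895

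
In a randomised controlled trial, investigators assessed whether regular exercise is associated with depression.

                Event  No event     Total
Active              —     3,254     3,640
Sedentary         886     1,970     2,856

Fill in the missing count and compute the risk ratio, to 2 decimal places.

The missing cell is in the exposed row: 3640 − 3254 = 386.
So a = 386, b = 3254, c = 886, d = 1970.
RR = [a/(a+b)] / [c/(c+d)] = (386/3640) / (886/2856) = 0.10604/0.31022 = 0.34183

0.34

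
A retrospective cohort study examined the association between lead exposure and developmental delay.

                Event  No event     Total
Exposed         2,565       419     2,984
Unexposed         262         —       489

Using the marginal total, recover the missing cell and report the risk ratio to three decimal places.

1.604

The missing cell is in the unexposed row: 489 − 262 = 227.
So a = 2565, b = 419, c = 262, d = 227.
RR = [a/(a+b)] / [c/(c+d)] = (2565/2984) / (262/489) = 0.85958/0.53579 = 1.60434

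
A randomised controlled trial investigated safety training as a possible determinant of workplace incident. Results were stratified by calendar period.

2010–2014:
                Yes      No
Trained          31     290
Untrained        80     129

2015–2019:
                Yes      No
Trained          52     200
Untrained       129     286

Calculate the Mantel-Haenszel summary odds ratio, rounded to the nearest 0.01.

0.36

OR_MH = Σ(aᵢdᵢ/nᵢ) / Σ(bᵢcᵢ/nᵢ), where nᵢ is the stratum total.
Stratum 1 (2010–2014): n = 530; a·d/n = 31·129/530 = 7.5453; b·c/n = 290·80/530 = 43.7736
Stratum 2 (2015–2019): n = 667; a·d/n = 52·286/667 = 22.2969; b·c/n = 200·129/667 = 38.6807
OR_MH = (7.5453 + 22.2969) / (43.7736 + 38.6807) = 29.8421 / 82.4542 = 0.36192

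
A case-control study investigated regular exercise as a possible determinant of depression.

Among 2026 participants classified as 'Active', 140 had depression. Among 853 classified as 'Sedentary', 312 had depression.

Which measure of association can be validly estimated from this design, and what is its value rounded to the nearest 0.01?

0.13

From the description: a = 140, b = 1886, c = 312, d = 541.
This is a case-control study: participants were sampled on outcome status, so risks in the source population cannot be estimated directly — relative risk is not valid here. The odds ratio is the appropriate measure.
OR = (a·d)/(b·c) = (140 × 541) / (1886 × 312) = 75740 / 588432 = 0.12871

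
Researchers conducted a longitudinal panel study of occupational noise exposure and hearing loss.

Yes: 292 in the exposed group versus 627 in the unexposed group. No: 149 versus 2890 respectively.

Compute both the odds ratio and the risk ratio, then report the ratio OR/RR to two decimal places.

2.43

From the description: a = 292, b = 149, c = 627, d = 2890.
OR = (292·2890)/(149·627) = 843880/93423 = 9.03289
Risk in exposed = 292/441 = 0.66213; risk in unexposed = 627/3517 = 0.17828; RR = 3.71406
OR/RR = 9.03289 / 3.71406 = 2.43208
The outcome is not rare, so the OR lies further from 1 than the RR.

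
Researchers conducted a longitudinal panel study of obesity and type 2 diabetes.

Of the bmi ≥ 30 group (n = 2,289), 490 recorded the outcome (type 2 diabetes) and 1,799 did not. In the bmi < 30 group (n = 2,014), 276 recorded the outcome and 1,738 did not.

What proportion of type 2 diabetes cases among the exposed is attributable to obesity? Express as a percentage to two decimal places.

From the description: a = 490, b = 1799, c = 276, d = 1738.
Risk in exposed = 490/2289 = 0.21407; risk in unexposed = 276/2014 = 0.13704.
RR = 0.21407/0.13704 = 1.56207
AR% = (RR − 1)/RR × 100 = (1.56207 − 1)/1.56207 × 100 = 35.9824%

35.98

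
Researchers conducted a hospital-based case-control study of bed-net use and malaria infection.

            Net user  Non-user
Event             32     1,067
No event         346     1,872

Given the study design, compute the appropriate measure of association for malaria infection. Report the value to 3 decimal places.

Reading the table with exposure as columns: a = 32 (Net user, case), b = 346 (Net user, non-case), c = 1067 (Non-user, case), d = 1872.
This is a hospital-based case-control study: participants were sampled on outcome status, so risks in the source population cannot be estimated directly — relative risk is not valid here. The odds ratio is the appropriate measure.
OR = (a·d)/(b·c) = (32 × 1872) / (346 × 1067) = 59904 / 369182 = 0.16226

0.162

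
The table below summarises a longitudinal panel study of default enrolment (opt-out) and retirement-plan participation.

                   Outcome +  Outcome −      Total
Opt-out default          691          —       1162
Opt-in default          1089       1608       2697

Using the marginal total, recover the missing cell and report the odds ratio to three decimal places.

The missing cell is in the exposed row: 1162 − 691 = 471.
So a = 691, b = 471, c = 1089, d = 1608.
OR = (a·d)/(b·c) = (691 × 1608) / (471 × 1089) = 1111128 / 512919 = 2.16628

2.166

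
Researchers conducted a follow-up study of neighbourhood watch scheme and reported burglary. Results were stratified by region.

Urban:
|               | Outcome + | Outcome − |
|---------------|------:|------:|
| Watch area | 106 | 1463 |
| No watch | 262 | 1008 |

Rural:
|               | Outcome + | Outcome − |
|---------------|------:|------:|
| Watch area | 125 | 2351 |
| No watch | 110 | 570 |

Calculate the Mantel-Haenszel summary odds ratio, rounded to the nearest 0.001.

0.278

OR_MH = Σ(aᵢdᵢ/nᵢ) / Σ(bᵢcᵢ/nᵢ), where nᵢ is the stratum total.
Stratum 1 (Urban): n = 2839; a·d/n = 106·1008/2839 = 37.6358; b·c/n = 1463·262/2839 = 135.0144
Stratum 2 (Rural): n = 3156; a·d/n = 125·570/3156 = 22.5760; b·c/n = 2351·110/3156 = 81.9423
OR_MH = (37.6358 + 22.5760) / (135.0144 + 81.9423) = 60.2118 / 216.9568 = 0.27753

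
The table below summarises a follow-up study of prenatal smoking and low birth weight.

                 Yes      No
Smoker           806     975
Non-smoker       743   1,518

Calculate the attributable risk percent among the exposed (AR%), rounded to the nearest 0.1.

Cells: a = 806, b = 975, c = 743, d = 1518.
Risk in exposed = 806/1781 = 0.45255; risk in unexposed = 743/2261 = 0.32862.
RR = 0.45255/0.32862 = 1.37716
AR% = (RR − 1)/RR × 100 = (1.37716 − 1)/1.37716 × 100 = 27.3865%

27.4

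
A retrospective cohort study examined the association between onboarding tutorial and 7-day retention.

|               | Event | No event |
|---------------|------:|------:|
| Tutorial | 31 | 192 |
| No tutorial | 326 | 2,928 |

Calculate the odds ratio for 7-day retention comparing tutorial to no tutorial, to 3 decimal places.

Cells: a = 31, b = 192, c = 326, d = 2928.
OR = (a·d)/(b·c) = (31 × 2928) / (192 × 326) = 90768 / 62592 = 1.45015
The odds of 7-day retention are about 1.45 times as high in the tutorial group.

1.450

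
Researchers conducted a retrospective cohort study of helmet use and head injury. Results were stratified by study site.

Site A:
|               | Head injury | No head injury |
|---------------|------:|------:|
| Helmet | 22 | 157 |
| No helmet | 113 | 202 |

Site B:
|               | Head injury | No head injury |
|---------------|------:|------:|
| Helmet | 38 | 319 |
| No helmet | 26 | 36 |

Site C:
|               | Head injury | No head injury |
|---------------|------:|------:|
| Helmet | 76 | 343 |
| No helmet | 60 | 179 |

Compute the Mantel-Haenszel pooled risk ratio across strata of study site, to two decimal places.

RR_MH = Σ(aᵢ·n₀ᵢ/nᵢ) / Σ(cᵢ·n₁ᵢ/nᵢ), with n₁ᵢ = aᵢ+bᵢ (exposed), n₀ᵢ = cᵢ+dᵢ (unexposed), nᵢ = n₁ᵢ+n₀ᵢ.
Stratum 1 (Site A): n₁ = 179, n₀ = 315, n = 494; a·n₀/n = 22·315/494 = 14.0283; c·n₁/n = 113·179/494 = 40.9453
Stratum 2 (Site B): n₁ = 357, n₀ = 62, n = 419; a·n₀/n = 38·62/419 = 5.6229; c·n₁/n = 26·357/419 = 22.1527
Stratum 3 (Site C): n₁ = 419, n₀ = 239, n = 658; a·n₀/n = 76·239/658 = 27.6049; c·n₁/n = 60·419/658 = 38.2067
RR_MH = (14.0283 + 5.6229 + 27.6049) / (40.9453 + 22.1527 + 38.2067) = 47.2561 / 101.3048 = 0.46647

0.47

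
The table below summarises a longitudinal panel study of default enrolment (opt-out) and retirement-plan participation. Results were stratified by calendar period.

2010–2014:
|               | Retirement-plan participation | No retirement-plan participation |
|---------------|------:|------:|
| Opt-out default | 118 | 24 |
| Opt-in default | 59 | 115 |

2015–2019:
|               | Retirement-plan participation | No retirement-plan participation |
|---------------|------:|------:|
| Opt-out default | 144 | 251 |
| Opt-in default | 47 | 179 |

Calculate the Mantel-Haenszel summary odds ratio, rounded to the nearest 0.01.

3.60

OR_MH = Σ(aᵢdᵢ/nᵢ) / Σ(bᵢcᵢ/nᵢ), where nᵢ is the stratum total.
Stratum 1 (2010–2014): n = 316; a·d/n = 118·115/316 = 42.9430; b·c/n = 24·59/316 = 4.4810
Stratum 2 (2015–2019): n = 621; a·d/n = 144·179/621 = 41.5072; b·c/n = 251·47/621 = 18.9968
OR_MH = (42.9430 + 41.5072) / (4.4810 + 18.9968) = 84.4503 / 23.4778 = 3.59703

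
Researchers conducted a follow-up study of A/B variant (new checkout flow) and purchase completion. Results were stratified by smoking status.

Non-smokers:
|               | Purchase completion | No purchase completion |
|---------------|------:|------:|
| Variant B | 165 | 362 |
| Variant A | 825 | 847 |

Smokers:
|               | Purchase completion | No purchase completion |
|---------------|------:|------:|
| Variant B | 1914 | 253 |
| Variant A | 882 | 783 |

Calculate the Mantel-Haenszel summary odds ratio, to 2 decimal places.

OR_MH = Σ(aᵢdᵢ/nᵢ) / Σ(bᵢcᵢ/nᵢ), where nᵢ is the stratum total.
Stratum 1 (Non-smokers): n = 2199; a·d/n = 165·847/2199 = 63.5539; b·c/n = 362·825/2199 = 135.8117
Stratum 2 (Smokers): n = 3832; a·d/n = 1914·783/3832 = 391.0913; b·c/n = 253·882/3832 = 58.2323
OR_MH = (63.5539 + 391.0913) / (135.8117 + 58.2323) = 454.6452 / 194.0440 = 2.34300

2.34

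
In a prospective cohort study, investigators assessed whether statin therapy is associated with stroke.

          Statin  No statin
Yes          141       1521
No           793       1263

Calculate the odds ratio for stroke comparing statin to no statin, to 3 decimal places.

0.148

Reading the table with exposure as columns: a = 141 (Statin, case), b = 793 (Statin, non-case), c = 1521 (No statin, case), d = 1263.
OR = (a·d)/(b·c) = (141 × 1263) / (793 × 1521) = 178083 / 1206153 = 0.14765
Exposure is associated with lower odds of stroke (OR = 0.15 < 1).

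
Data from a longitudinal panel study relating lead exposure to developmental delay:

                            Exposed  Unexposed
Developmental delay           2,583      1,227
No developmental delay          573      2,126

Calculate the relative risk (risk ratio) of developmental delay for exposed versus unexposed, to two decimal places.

Reading the table with exposure as columns: a = 2583 (Exposed, case), b = 573 (Exposed, non-case), c = 1227 (Unexposed, case), d = 2126.
Risk in exposed = 2583/3156 = 0.81844; risk in unexposed = 1227/3353 = 0.36594.
RR = 0.81844 / 0.36594 = 2.23654
The risk among the exposed is 2.24 times that among the unexposed.

2.24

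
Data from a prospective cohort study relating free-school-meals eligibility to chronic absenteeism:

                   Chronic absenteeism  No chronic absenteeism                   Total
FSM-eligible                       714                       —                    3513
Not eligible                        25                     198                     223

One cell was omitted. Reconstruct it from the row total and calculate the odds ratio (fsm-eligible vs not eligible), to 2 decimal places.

The missing cell is in the exposed row: 3513 − 714 = 2799.
So a = 714, b = 2799, c = 25, d = 198.
OR = (a·d)/(b·c) = (714 × 198) / (2799 × 25) = 141372 / 69975 = 2.02032

2.02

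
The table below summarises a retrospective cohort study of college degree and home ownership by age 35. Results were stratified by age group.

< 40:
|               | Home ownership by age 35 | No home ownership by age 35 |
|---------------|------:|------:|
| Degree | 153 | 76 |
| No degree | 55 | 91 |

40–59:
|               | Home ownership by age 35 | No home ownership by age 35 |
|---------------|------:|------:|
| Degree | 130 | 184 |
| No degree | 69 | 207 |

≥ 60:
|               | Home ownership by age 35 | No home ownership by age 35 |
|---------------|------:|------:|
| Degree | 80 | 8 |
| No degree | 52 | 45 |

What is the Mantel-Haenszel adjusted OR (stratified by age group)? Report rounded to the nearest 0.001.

2.927

OR_MH = Σ(aᵢdᵢ/nᵢ) / Σ(bᵢcᵢ/nᵢ), where nᵢ is the stratum total.
Stratum 1 (< 40): n = 375; a·d/n = 153·91/375 = 37.1280; b·c/n = 76·55/375 = 11.1467
Stratum 2 (40–59): n = 590; a·d/n = 130·207/590 = 45.6102; b·c/n = 184·69/590 = 21.5186
Stratum 3 (≥ 60): n = 185; a·d/n = 80·45/185 = 19.4595; b·c/n = 8·52/185 = 2.2486
OR_MH = (37.1280 + 45.6102 + 19.4595) / (11.1467 + 21.5186 + 2.2486) = 102.1976 / 34.9140 = 2.92713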